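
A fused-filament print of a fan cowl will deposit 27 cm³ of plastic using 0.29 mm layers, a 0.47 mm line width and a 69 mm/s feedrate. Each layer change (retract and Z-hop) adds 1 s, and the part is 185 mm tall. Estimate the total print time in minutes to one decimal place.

58.5 minutes

Line area = 0.29 × 0.47 = 0.1363 mm².
Total extruded path = 27000/0.1363 = 198092.4 mm.
Print-move time = 198092.4 / 69, so 2870.9 s.
Layer count = ceil(185 / 0.29) = 638.
Z-hop total = 638 × 1, so 638 s.
Altogether 2870.9 + 638 = 3508.9 s, i.e. 58.5 minutes.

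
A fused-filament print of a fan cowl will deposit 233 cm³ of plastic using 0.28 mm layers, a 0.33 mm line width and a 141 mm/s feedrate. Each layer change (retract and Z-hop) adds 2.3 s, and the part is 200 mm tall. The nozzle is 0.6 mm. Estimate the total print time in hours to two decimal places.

5.42 hours

Bead cross-section: 0.28 × 0.33 → 0.0924 mm².
Total extruded path = 233000/0.0924 = 2521645 mm.
Print-move time = 2521645 / 141 = 17884 s.
Layer count = ceil(200 / 0.28) = 715.
Non-print overhead = 715 × 2.3, so 1644.5 s.
Altogether 17884 + 1644.5 = 19528.5 s, i.e. 5.42 hours.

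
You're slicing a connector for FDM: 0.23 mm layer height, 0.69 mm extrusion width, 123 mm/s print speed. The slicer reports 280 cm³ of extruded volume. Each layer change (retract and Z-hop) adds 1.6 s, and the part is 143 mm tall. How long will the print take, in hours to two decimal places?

4.26 hours

Line area: 0.23 × 0.69 → 0.1587 mm².
Toolpath length = 280 cm³ / 0.1587 mm² = 280000 / 0.1587 = 1764335.2 mm.
Extrusion time = 1764335.2 / 123 = 14344.2 s.
Number of layers: 143 / 0.23 → 622 (rounded up).
Layer-change overhead = 622 × 1.6, so 995.2 s.
Total = 14344.2 + 995.2 = 15339.4 s = 4.26 hours.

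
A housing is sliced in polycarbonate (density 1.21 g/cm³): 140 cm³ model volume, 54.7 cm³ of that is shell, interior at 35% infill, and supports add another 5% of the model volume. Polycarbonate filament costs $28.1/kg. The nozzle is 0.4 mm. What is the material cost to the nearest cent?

$3.11

Volume inside the shell = 140 − 54.7, so 85.3 cm³.
Infill deposited: 0.35 × 85.3 → 29.855 cm³.
Support: 0.05 × 140 → 7 cm³.
Total printed volume = 54.7 + 29.855 + 7 = 91.555 cm³.
Mass = 91.555 × 1.21 = 110.78155 g.
At $28.1/kg: 110.78155/1000 × 28.1 = $3.11.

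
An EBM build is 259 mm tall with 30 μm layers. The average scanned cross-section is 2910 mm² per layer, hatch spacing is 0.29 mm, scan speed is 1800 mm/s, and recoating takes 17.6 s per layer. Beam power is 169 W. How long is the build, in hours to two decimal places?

Number of layers: 259 / 0.03 → 8634 (rounded up).
Hatch length per layer = 2910 / 0.29 = 10034.5 mm.
Per-layer scan time = 10034.5 / 1800 = 5.5747 s.
Time per layer = 5.5747 + 17.6, so 23.1747 s.
Build time = 8634 × 23.1747 = 200090.3598 s = 55.58 hours.

55.58 hours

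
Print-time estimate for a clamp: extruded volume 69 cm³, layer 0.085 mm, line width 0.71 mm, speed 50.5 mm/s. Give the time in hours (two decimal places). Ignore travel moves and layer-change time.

6.29 hours

Bead cross-section = 0.085 × 0.71 = 0.06035 mm².
Path length: 69000 mm³ / 0.06035 mm² → 1143330.6 mm.
Print-move time = 1143330.6 / 50.5, so 22640.2 s.
Converting: 22640.2 s = 6.29 hours.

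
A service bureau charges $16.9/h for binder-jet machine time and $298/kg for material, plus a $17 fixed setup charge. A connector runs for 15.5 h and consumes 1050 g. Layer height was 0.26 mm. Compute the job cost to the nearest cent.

Time charge = 16.9 × 15.5 = $261.95.
Material charge = 298 × 1050/1000 = $312.90.
Total = 261.95 + 312.90 + 17 = $591.85.

$591.85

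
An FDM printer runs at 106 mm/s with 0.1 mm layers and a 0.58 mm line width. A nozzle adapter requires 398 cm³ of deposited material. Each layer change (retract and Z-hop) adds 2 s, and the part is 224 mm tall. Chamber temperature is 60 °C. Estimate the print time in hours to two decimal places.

19.23 hours

Extrusion cross-section = 0.1 × 0.58, so 0.058 mm².
Total extruded path = 398000/0.058 = 6862069 mm.
Time extruding = 6862069 / 106 = 64736.5 s.
Number of layers: 224 / 0.1 → 2240 (rounded up).
Non-print overhead = 2240 × 2, so 4480 s.
Altogether 64736.5 + 4480 = 69216.5 s, i.e. 19.23 hours.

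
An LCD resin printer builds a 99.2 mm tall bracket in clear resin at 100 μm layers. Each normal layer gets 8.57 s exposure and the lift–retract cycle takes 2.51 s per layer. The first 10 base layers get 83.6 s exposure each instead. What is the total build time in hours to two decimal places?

Number of layers: 99.2 / 0.1 → 992 (rounded up).
Burn-in layers: 10 × (83.6 + 2.51) → 861.1 s.
Normal layers = 982 × (8.57 + 2.51), so 10880.56 s.
Sum: 861.1 + 10880.56 = 11741.66 s → 3.26 hours.

3.26 hours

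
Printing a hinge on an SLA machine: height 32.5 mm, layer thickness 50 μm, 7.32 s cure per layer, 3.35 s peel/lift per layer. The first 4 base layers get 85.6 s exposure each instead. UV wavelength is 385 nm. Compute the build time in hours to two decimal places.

2.01 hours

Layers = ⌈32.5/0.05⌉ = 650.
Base layers: 4 × (85.6 + 3.35) → 355.8 s.
Normal layers = 646 × (7.32 + 3.35), so 6892.82 s.
Sum: 355.8 + 6892.82 = 7248.62 s → 2.01 hours.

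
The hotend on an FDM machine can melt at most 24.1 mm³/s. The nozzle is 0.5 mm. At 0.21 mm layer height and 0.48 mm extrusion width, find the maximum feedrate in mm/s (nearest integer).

239 mm/s

A: 0.21 × 0.48 → 0.1008 mm².
Max speed = 24.1 / 0.1008 = 239.09 ≈ 239 mm/s.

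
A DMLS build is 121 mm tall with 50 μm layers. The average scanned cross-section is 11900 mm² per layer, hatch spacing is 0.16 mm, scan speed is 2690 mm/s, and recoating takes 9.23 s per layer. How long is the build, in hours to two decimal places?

24.79 hours

Layer count = ceil(121 / 0.05) = 2420.
Per-layer scan distance = 11900 / 0.16 = 74375 mm.
Laser time per layer: 74375 / 2690 → 27.6487 s.
Time per layer = 27.6487 + 9.23 = 36.8787 s.
Total: 2420 × 36.8787 s = 89246.454 s → 24.79 hours.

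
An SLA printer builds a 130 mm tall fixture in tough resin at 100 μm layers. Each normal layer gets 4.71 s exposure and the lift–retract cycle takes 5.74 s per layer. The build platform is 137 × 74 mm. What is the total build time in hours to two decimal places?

3.77 hours

Layer count = ceil(130 / 0.1) = 1300.
Each layer takes: 4.71 + 5.74 → 10.45 s.
Total = 1300 × 10.45 = 13585 s = 3.77 hours.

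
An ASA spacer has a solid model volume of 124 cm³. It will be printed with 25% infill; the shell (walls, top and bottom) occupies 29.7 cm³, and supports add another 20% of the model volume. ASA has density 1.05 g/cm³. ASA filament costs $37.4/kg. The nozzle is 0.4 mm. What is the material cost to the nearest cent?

Infill region = 124 − 29.7, so 94.3 cm³.
Infill volume = 0.25 × 94.3 = 23.575 cm³.
Support = 0.20 × 124, so 24.8 cm³.
Deposited volume = 29.7 + 23.575 + 24.8, so 78.075 cm³.
Mass = 78.075 × 1.05 = 81.97875 g.
At $37.4/kg: 81.97875/1000 × 37.4 = $3.07.

$3.07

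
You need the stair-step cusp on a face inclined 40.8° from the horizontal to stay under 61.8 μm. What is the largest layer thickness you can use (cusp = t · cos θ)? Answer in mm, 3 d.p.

cos(40.8°) = 0.7570; t_max = 0.0618/0.7570 = 0.082 mm.

0.082 mm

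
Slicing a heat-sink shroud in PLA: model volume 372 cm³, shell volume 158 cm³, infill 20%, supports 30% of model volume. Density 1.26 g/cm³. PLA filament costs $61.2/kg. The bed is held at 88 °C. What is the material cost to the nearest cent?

Interior volume: 372 − 158 → 214 cm³.
Deposited infill = 0.20 × 214 = 42.8 cm³.
Support = 0.30 × 372, so 111.6 cm³.
Deposited volume = 158 + 42.8 + 111.6, so 312.4 cm³.
Mass = 312.4 × 1.26, so 393.624 g.
Cost = 393.624 g / 1000 × $61.2/kg = $24.09.

$24.09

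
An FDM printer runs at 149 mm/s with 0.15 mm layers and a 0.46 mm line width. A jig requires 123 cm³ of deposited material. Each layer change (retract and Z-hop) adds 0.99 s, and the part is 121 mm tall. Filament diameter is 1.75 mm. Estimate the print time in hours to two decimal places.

Extrusion cross-section = 0.15 × 0.46 = 0.069 mm².
Path length: 123000 mm³ / 0.069 mm² → 1782608.7 mm.
Time extruding: 1782608.7 / 149 → 11963.8 s.
Layers = ⌈121/0.15⌉ = 807.
Z-hop total = 807 × 0.99 = 798.93 s.
Altogether 11963.8 + 798.93 = 12762.73 s, i.e. 3.55 hours.

3.55 hours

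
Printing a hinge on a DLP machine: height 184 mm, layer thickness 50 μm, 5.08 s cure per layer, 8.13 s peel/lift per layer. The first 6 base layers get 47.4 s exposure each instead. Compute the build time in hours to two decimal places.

13.57 hours

Number of layers: 184 / 0.05 → 3680 (rounded up).
Bottom layers = 6 × (47.4 + 8.13) = 333.18 s.
Normal layers = 3674 × (5.08 + 8.13) = 48533.54 s.
Total = 333.18 + 48533.54 = 48866.72 s = 13.57 hours.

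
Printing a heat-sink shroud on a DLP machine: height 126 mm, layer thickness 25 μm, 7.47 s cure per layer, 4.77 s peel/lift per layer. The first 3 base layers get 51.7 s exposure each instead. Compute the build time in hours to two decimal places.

17.17 hours

Layer count = ceil(126 / 0.025) = 5040.
Base layers = 3 × (51.7 + 4.77) = 169.41 s.
Normal layers: 5037 × (7.47 + 4.77) → 61652.88 s.
Total = 169.41 + 61652.88 = 61822.29 s = 17.17 hours.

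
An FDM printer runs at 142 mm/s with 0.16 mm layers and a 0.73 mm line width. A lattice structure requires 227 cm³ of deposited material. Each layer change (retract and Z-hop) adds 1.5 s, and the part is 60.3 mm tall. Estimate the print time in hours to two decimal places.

Line area = 0.16 × 0.73, so 0.1168 mm².
Total extruded path = 227000/0.1168 = 1943493.2 mm.
Time extruding: 1943493.2 / 142 → 13686.6 s.
Layers = ⌈60.3/0.16⌉ = 377.
Layer-change overhead = 377 × 1.5, so 565.5 s.
Altogether 13686.6 + 565.5 = 14252.1 s, i.e. 3.96 hours.

3.96 hours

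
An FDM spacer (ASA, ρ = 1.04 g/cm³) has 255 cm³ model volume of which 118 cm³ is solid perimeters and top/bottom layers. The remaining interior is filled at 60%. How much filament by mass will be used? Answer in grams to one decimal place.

208.2 g

Volume inside the shell = 255 − 118 = 137 cm³.
Deposited infill: 0.60 × 137 → 82.2 cm³.
Total extruded = 118 + 82.2 = 200.2 cm³.
Mass = 200.2 × 1.04 = 208.208 g.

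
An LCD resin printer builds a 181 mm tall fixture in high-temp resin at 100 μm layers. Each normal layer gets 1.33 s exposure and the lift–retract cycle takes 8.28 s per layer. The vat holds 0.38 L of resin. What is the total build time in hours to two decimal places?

4.83 hours

Layer count = ceil(181 / 0.1) = 1810.
Per-layer time: 1.33 + 8.28 → 9.61 s.
Build time: 1810 × 9.61 s = 17394.1 s, i.e. 4.83 hours.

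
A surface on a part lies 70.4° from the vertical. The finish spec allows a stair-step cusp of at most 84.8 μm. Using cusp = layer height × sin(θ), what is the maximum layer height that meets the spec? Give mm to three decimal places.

0.090 mm

t = h_c / sin θ = 0.0848 / 0.9421 = 0.090 mm.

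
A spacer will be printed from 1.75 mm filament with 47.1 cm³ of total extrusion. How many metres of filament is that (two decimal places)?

19.58 m

A = π r² = π × 0.875² = 2.4053 mm².
L = 47100 mm³ / 2.4053 mm² = 19581.76 mm, i.e. 19.58 m.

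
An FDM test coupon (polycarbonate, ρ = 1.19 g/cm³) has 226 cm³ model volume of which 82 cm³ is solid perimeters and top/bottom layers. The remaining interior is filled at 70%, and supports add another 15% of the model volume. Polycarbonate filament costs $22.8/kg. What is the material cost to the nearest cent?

Interior volume = 226 − 82, so 144 cm³.
Deposited infill: 0.70 × 144 → 100.8 cm³.
Support = 0.15 × 226 = 33.9 cm³.
Total extruded: 82 + 100.8 + 33.9 → 216.7 cm³.
Mass = 216.7 × 1.19, so 257.873 g.
Cost = 257.873 g / 1000 × $22.8/kg = $5.88.

$5.88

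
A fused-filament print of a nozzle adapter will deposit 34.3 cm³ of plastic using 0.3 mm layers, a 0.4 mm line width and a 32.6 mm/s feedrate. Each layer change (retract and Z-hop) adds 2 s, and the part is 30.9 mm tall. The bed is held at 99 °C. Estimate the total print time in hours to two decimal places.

Bead cross-section: 0.3 × 0.4 → 0.12 mm².
Total extruded path = 34300/0.12 = 285833.3 mm.
Time extruding: 285833.3 / 32.6 → 8767.9 s.
Layers = ⌈30.9/0.3⌉ = 103.
Non-print overhead = 103 × 2 = 206 s.
Total = 8767.9 + 206 = 8973.9 s = 2.49 hours.

2.49 hours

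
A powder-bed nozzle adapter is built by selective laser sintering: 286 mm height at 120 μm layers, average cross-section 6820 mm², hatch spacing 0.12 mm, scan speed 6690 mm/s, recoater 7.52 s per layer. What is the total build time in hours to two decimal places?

Number of layers: 286 / 0.12 → 2384 (rounded up).
Hatch length per layer = 6820 / 0.12 = 56833.3 mm.
Laser time per layer: 56833.3 / 6690 → 8.4953 s.
Per-layer time = 8.4953 + 7.52 = 16.0153 s.
Build time = 2384 × 16.0153 = 38180.4752 s = 10.61 hours.

10.61 hours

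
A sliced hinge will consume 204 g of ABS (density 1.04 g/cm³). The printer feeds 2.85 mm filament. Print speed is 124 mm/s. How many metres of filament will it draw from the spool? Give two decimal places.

30.75 m

Extruded volume: 204/1.04 = 196.1538 cm³ (196153.8 mm³).
Cross-section of 2.85 mm filament: π·(2.85/2)² = 6.3794 mm².
L = V/A = 196153.8/6.3794 = 30748 mm → 30.75 m.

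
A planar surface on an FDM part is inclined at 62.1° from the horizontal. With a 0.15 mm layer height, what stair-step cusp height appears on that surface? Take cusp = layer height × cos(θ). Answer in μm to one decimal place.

Cusp = layer height × cos(62.1°) = 0.15 × 0.4679 = 0.070185 mm = 70.2 μm.

70.2 μm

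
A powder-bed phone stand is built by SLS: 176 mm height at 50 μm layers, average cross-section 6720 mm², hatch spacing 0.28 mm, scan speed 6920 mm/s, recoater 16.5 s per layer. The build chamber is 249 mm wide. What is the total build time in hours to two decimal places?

Number of layers: 176 / 0.05 → 3520 (rounded up).
Scan path per layer = 6720 / 0.28, so 24000 mm.
Scan time per layer = 24000 / 6920, so 3.4682 s.
Per-layer time = 3.4682 + 16.5, so 19.9682 s.
Build time = 3520 × 19.9682 = 70288.064 s = 19.52 hours.

19.52 hours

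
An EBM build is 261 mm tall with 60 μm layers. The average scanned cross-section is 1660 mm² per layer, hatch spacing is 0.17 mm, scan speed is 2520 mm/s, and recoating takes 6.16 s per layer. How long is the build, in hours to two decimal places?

Layers = ⌈261/0.06⌉ = 4350.
Scan path per layer = 1660 / 0.17 = 9764.7 mm.
Scan time per layer: 9764.7 / 2520 → 3.8749 s.
Layer cycle = 3.8749 + 6.16, so 10.0349 s.
Total: 4350 × 10.0349 s = 43651.815 s → 12.13 hours.

12.13 hours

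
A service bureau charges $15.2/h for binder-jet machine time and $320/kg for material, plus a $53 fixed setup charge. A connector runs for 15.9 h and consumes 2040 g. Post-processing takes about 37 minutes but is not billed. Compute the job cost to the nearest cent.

Time charge = 15.2 × 15.9, so $241.68.
Material cost = 320 × 2040/1000, so $652.80.
Adding setup: 241.68 + 652.80 + 53 → $947.48.

$947.48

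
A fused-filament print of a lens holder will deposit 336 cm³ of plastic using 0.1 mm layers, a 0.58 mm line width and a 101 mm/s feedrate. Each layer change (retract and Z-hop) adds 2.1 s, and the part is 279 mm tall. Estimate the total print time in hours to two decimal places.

Extrusion cross-section = 0.1 × 0.58 = 0.058 mm².
Toolpath length = 336 cm³ / 0.058 mm² = 336000 / 0.058 = 5793103.4 mm.
Print-move time = 5793103.4 / 101 = 57357.5 s.
Layers = ⌈279/0.1⌉ = 2790.
Non-print overhead = 2790 × 2.1 = 5859 s.
Altogether 57357.5 + 5859 = 63216.5 s, i.e. 17.56 hours.

17.56 hours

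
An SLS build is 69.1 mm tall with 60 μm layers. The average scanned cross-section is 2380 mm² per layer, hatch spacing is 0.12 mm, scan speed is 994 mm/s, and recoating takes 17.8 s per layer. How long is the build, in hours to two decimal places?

12.08 hours

Layer count = ceil(69.1 / 0.06) = 1152.
Hatch length per layer = 2380 / 0.12, so 19833.3 mm.
Scan time per layer = 19833.3 / 994, so 19.953 s.
Per-layer time = 19.953 + 17.8, so 37.753 s.
Total: 1152 × 37.753 s = 43491.456 s → 12.08 hours.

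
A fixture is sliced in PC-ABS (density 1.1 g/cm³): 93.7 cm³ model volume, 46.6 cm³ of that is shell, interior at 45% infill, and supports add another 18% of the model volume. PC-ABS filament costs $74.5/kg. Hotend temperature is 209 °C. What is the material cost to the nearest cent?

Volume inside the shell = 93.7 − 46.6 = 47.1 cm³.
Infill volume = 0.45 × 47.1 = 21.195 cm³.
Support = 0.18 × 93.7, so 16.866 cm³.
Total printed volume = 46.6 + 21.195 + 16.866, so 84.661 cm³.
Mass = 84.661 × 1.1, so 93.1271 g.
Cost = 93.1271 g / 1000 × $74.5/kg = $6.94.

$6.94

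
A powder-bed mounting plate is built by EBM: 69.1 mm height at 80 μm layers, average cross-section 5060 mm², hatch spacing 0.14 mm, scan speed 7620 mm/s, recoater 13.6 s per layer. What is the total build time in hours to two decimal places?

4.40 hours

Number of layers: 69.1 / 0.08 → 864 (rounded up).
Scan path per layer = 5060 / 0.14, so 36142.9 mm.
Beam time per layer = 36142.9 / 7620 = 4.7432 s.
Layer cycle = 4.7432 + 13.6, so 18.3432 s.
Build time = 864 × 18.3432 = 15848.5248 s = 4.40 hours.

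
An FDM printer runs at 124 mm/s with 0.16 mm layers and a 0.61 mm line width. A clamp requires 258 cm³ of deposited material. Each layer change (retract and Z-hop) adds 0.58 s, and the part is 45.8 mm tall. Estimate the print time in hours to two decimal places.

5.97 hours

Extrusion cross-section: 0.16 × 0.61 → 0.0976 mm².
Toolpath length = 258 cm³ / 0.0976 mm² = 258000 / 0.0976 = 2643442.6 mm.
Extrusion time = 2643442.6 / 124 = 21318.1 s.
Number of layers: 45.8 / 0.16 → 287 (rounded up).
Non-print overhead = 287 × 0.58, so 166.46 s.
Total = 21318.1 + 166.46 = 21484.56 s = 5.97 hours.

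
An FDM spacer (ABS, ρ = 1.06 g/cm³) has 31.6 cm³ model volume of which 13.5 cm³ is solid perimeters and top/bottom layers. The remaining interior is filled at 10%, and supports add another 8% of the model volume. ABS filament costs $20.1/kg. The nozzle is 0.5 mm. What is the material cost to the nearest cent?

$0.38

Volume inside the shell = 31.6 − 13.5, so 18.1 cm³.
Deposited infill = 0.10 × 18.1, so 1.81 cm³.
Support = 0.08 × 31.6 = 2.528 cm³.
Deposited volume: 13.5 + 1.81 + 2.528 → 17.838 cm³.
Mass: 17.838 × 1.06 → 18.90828 g.
Cost = 18.90828 g / 1000 × $20.1/kg = $0.38.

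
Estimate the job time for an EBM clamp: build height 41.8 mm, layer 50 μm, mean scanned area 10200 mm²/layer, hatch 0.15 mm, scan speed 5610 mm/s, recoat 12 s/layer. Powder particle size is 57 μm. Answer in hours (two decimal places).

5.60 hours

Number of layers: 41.8 / 0.05 → 836 (rounded up).
Scan path per layer: 10200 / 0.15 → 68000 mm.
Scan time per layer: 68000 / 5610 → 12.1212 s.
Per-layer time: 12.1212 + 12 → 24.1212 s.
Build time = 836 × 24.1212 = 20165.3232 s = 5.60 hours.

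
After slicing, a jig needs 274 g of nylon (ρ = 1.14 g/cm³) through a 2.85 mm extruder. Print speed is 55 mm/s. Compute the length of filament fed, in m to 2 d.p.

Extruded volume: 274/1.14 = 240.3509 cm³ (240350.9 mm³).
Filament cross-section = π × (2.85/2)² = 6.3794 mm².
Length = 240350.9 / 6.3794 = 37676.1 mm = 37.68 m.

37.68 m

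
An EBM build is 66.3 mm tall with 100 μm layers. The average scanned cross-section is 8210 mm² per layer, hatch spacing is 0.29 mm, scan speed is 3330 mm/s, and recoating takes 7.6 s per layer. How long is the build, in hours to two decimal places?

2.97 hours

Layer count = ceil(66.3 / 0.1) = 663.
Hatch length per layer = 8210 / 0.29 = 28310.3 mm.
Scan time per layer = 28310.3 / 3330 = 8.5016 s.
Layer cycle = 8.5016 + 7.6, so 16.1016 s.
Total: 663 × 16.1016 s = 10675.3608 s → 2.97 hours.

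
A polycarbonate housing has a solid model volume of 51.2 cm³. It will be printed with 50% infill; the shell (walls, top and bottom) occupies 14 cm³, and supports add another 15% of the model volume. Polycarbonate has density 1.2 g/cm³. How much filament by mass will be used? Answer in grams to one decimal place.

Infill region = 51.2 − 14 = 37.2 cm³.
Infill deposited: 0.50 × 37.2 → 18.6 cm³.
Support = 0.15 × 51.2, so 7.68 cm³.
Total printed volume = 14 + 18.6 + 7.68 = 40.28 cm³.
Mass = 40.28 × 1.2, so 48.336 g.

48.3 g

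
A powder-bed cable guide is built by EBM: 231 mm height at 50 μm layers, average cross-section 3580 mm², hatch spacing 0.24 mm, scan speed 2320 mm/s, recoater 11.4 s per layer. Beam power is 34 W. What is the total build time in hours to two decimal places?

Number of layers: 231 / 0.05 → 4620 (rounded up).
Per-layer scan distance: 3580 / 0.24 → 14916.7 mm.
Per-layer scan time: 14916.7 / 2320 → 6.4296 s.
Layer cycle: 6.4296 + 11.4 → 17.8296 s.
Total: 4620 × 17.8296 s = 82372.752 s → 22.88 hours.

22.88 hours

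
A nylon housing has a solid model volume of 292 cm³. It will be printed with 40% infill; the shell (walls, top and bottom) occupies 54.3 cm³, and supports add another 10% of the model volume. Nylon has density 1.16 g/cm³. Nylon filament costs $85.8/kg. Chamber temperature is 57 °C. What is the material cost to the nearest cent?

$17.77

Interior volume = 292 − 54.3 = 237.7 cm³.
Infill deposited = 0.40 × 237.7 = 95.08 cm³.
Support: 0.10 × 292 → 29.2 cm³.
Total printed volume = 54.3 + 95.08 + 29.2, so 178.58 cm³.
Mass: 178.58 × 1.16 → 207.1528 g.
Cost = 207.1528 g / 1000 × $85.8/kg = $17.77.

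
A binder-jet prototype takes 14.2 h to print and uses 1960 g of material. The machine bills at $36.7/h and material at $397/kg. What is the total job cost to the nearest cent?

$1299.26

Machine cost = 36.7 × 14.2, so $521.14.
Material charge: 397 × 1960/1000 → $778.12.
Total = 521.14 + 778.12 = $1299.26.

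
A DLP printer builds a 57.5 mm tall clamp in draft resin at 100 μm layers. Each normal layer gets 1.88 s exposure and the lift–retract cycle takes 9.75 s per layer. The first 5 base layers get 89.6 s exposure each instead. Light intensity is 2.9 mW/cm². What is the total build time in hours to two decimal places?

1.98 hours

Layer count = ceil(57.5 / 0.1) = 575.
Burn-in layers = 5 × (89.6 + 9.75) = 496.75 s.
Remaining layers = 570 × (1.88 + 9.75), so 6629.1 s.
Sum: 496.75 + 6629.1 = 7125.85 s → 1.98 hours.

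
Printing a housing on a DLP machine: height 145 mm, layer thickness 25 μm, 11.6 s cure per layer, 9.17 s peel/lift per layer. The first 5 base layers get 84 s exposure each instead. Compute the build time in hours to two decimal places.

Number of layers: 145 / 0.025 → 5800 (rounded up).
Bottom layers = 5 × (84 + 9.17) = 465.85 s.
Normal layers = 5795 × (11.6 + 9.17), so 120362.15 s.
Sum: 465.85 + 120362.15 = 120828 s → 33.56 hours.

33.56 hours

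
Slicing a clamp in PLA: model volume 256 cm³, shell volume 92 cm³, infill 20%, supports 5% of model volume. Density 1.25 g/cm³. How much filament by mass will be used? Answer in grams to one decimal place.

172.0 g

Infill region: 256 − 92 → 164 cm³.
Infill volume: 0.20 × 164 → 32.8 cm³.
Support: 0.05 × 256 → 12.8 cm³.
Total printed volume = 92 + 32.8 + 12.8, so 137.6 cm³.
Mass = 137.6 × 1.25 = 172 g.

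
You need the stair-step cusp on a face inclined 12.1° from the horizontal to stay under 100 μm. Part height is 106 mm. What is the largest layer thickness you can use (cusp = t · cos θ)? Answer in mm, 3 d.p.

0.102 mm

cos(12.1°) = 0.9778; t_max = 0.1/0.9778 = 0.102 mm.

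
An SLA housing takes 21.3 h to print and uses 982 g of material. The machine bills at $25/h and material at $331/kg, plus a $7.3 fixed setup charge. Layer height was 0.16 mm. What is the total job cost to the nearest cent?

Time charge = 25 × 21.3, so $532.50.
Feedstock cost: 331 × 982/1000 → $325.042.
Adding setup: 532.50 + 325.042 + 7.3 → 864.842 ≈ $864.84.

$864.84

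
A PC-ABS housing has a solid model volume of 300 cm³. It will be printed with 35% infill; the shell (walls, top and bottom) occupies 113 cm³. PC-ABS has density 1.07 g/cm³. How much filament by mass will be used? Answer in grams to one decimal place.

Volume inside the shell = 300 − 113, so 187 cm³.
Infill volume = 0.35 × 187, so 65.45 cm³.
Deposited volume = 113 + 65.45, so 178.45 cm³.
Mass: 178.45 × 1.07 → 190.9415 g.

190.9 g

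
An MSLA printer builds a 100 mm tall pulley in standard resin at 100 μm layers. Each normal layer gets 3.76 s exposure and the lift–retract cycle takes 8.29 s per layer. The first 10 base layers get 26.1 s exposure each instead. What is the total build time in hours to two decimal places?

3.41 hours

Layers = ⌈100/0.1⌉ = 1000.
Bottom layers: 10 × (26.1 + 8.29) → 343.9 s.
Remaining layers = 990 × (3.76 + 8.29), so 11929.5 s.
Total = 343.9 + 11929.5 = 12273.4 s = 3.41 hours.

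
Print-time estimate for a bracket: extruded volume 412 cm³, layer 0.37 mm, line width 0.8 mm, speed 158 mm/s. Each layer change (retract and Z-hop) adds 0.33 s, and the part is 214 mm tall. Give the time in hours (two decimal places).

Line area = 0.37 × 0.8, so 0.296 mm².
Toolpath length = 412 cm³ / 0.296 mm² = 412000 / 0.296 = 1391891.9 mm.
Extrusion time = 1391891.9 / 158, so 8809.4 s.
Number of layers: 214 / 0.37 → 579 (rounded up).
Z-hop total = 579 × 0.33, so 191.07 s.
Altogether 8809.4 + 191.07 = 9000.47 s, i.e. 2.50 hours.

2.50 hours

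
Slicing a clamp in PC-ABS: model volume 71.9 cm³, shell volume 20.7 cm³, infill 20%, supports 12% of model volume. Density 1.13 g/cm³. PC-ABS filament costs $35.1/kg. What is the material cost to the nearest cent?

Interior volume = 71.9 − 20.7 = 51.2 cm³.
Deposited infill = 0.20 × 51.2 = 10.24 cm³.
Support: 0.12 × 71.9 → 8.628 cm³.
Total extruded = 20.7 + 10.24 + 8.628 = 39.568 cm³.
Mass: 39.568 × 1.13 → 44.71184 g.
At $35.1/kg: 44.71184/1000 × 35.1 = $1.57.

$1.57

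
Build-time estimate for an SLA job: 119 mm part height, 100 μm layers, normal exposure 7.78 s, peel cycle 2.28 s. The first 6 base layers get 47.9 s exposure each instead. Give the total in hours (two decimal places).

Number of layers: 119 / 0.1 → 1190 (rounded up).
Bottom layers = 6 × (47.9 + 2.28) = 301.08 s.
Remaining layers = 1184 × (7.78 + 2.28) = 11911.04 s.
Sum: 301.08 + 11911.04 = 12212.12 s → 3.39 hours.

3.39 hours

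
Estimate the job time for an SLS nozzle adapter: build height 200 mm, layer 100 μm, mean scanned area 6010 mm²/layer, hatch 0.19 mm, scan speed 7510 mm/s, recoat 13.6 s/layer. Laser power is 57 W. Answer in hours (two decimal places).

9.90 hours

Number of layers: 200 / 0.1 → 2000 (rounded up).
Per-layer scan distance = 6010 / 0.19, so 31631.6 mm.
Per-layer scan time = 31631.6 / 7510, so 4.2119 s.
Layer cycle: 4.2119 + 13.6 → 17.8119 s.
Total: 2000 × 17.8119 s = 35623.8 s → 9.90 hours.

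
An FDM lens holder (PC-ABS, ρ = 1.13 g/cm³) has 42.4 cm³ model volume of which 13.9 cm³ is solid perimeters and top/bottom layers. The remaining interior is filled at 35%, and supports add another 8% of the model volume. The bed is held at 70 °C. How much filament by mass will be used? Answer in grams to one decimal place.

Infill region = 42.4 − 13.9, so 28.5 cm³.
Infill deposited = 0.35 × 28.5, so 9.975 cm³.
Support = 0.08 × 42.4, so 3.392 cm³.
Deposited volume: 13.9 + 9.975 + 3.392 → 27.267 cm³.
Mass = 27.267 × 1.13, so 30.81171 g.

30.8 g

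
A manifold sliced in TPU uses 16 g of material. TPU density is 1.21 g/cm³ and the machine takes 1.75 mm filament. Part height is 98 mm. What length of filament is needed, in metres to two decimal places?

5.50 m

Volume = 16 g / 1.21 g·cm⁻³ = 13.2231 cm³ = 13223.1 mm³.
Filament cross-section = π × (1.75/2)² = 2.4053 mm².
Length = 13223.1 / 2.4053 = 5497.48 mm = 5.50 m.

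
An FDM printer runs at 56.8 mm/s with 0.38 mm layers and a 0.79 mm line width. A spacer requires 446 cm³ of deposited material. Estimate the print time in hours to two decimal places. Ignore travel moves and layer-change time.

7.27 hours

Extrusion cross-section = 0.38 × 0.79 = 0.3002 mm².
Toolpath length = 446 cm³ / 0.3002 mm² = 446000 / 0.3002 = 1485676.2 mm.
Extrusion time = 1485676.2 / 56.8, so 26156.3 s.
That's 26156.3 s → 7.27 hours.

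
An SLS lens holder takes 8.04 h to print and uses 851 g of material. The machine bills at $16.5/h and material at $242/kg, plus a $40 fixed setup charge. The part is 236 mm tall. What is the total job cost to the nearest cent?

Machine-time cost = 16.5 × 8.04 = $132.66.
Material charge: 242 × 851/1000 → $205.942.
Total = 132.66 + 205.942 + 40 = 378.602 ≈ $378.60.

$378.60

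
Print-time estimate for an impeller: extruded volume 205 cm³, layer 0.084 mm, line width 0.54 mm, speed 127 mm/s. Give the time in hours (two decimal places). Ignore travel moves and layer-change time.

9.88 hours

Line area = 0.084 × 0.54, so 0.04536 mm².
Total extruded path = 205000/0.04536 = 4519400.4 mm.
Print-move time = 4519400.4 / 127, so 35585.8 s.
In the requested units: 35585.8 s = 9.88 hours.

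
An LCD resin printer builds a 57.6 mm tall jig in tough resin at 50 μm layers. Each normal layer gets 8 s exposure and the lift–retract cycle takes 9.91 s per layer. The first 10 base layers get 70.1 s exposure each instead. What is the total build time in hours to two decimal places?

Number of layers: 57.6 / 0.05 → 1152 (rounded up).
Bottom layers = 10 × (70.1 + 9.91) = 800.1 s.
Regular layers = 1142 × (8 + 9.91) = 20453.22 s.
Total = 800.1 + 20453.22 = 21253.32 s = 5.90 hours.

5.90 hours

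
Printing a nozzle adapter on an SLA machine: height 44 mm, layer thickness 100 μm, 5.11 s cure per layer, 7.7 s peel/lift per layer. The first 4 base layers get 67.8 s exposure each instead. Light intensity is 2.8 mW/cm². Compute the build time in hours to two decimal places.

Layer count = ceil(44 / 0.1) = 440.
Base layers: 4 × (67.8 + 7.7) → 302 s.
Remaining layers = 436 × (5.11 + 7.7) = 5585.16 s.
Total = 302 + 5585.16 = 5887.16 s = 1.64 hours.

1.64 hours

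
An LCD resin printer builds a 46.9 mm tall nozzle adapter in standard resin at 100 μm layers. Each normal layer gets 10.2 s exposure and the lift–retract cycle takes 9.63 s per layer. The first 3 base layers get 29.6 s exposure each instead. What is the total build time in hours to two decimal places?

Layer count = ceil(46.9 / 0.1) = 469.
Burn-in layers = 3 × (29.6 + 9.63), so 117.69 s.
Regular layers = 466 × (10.2 + 9.63) = 9240.78 s.
Total = 117.69 + 9240.78 = 9358.47 s = 2.60 hours.

2.60 hours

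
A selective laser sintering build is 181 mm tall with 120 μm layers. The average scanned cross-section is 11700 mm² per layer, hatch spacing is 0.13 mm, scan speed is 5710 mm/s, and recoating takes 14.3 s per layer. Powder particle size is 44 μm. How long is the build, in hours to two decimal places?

12.60 hours

Layers = ⌈181/0.12⌉ = 1509.
Per-layer scan distance = 11700 / 0.13, so 90000 mm.
Laser time per layer: 90000 / 5710 → 15.7618 s.
Per-layer time = 15.7618 + 14.3, so 30.0618 s.
Build time = 1509 × 30.0618 = 45363.2562 s = 12.60 hours.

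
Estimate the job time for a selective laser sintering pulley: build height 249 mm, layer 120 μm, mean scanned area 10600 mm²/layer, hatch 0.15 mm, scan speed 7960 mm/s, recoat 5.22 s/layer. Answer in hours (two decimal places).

8.13 hours

Layer count = ceil(249 / 0.12) = 2075.
Per-layer scan distance = 10600 / 0.15, so 70666.7 mm.
Per-layer scan time: 70666.7 / 7960 → 8.8777 s.
Per-layer time = 8.8777 + 5.22 = 14.0977 s.
2075 layers × 14.0977 s/layer = 29252.7275 s, i.e. 8.13 hours.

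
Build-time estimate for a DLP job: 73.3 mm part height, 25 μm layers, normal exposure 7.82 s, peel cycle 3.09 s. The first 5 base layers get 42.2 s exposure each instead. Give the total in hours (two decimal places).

8.93 hours

Layer count = ceil(73.3 / 0.025) = 2932.
Bottom layers: 5 × (42.2 + 3.09) → 226.45 s.
Remaining layers = 2927 × (7.82 + 3.09), so 31933.57 s.
Total = 226.45 + 31933.57 = 32160.02 s = 8.93 hours.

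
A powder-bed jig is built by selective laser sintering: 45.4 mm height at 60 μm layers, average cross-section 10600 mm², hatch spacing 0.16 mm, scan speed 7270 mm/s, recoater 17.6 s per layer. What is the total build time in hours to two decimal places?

5.62 hours

Layers = ⌈45.4/0.06⌉ = 757.
Per-layer scan distance = 10600 / 0.16, so 66250 mm.
Laser time per layer: 66250 / 7270 → 9.1128 s.
Per-layer time = 9.1128 + 17.6 = 26.7128 s.
Build time = 757 × 26.7128 = 20221.5896 s = 5.62 hours.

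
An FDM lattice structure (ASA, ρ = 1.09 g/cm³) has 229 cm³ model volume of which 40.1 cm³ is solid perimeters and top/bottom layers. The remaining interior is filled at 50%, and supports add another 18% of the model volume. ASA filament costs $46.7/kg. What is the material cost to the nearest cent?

Interior volume = 229 − 40.1 = 188.9 cm³.
Deposited infill = 0.50 × 188.9 = 94.45 cm³.
Support: 0.18 × 229 → 41.22 cm³.
Deposited volume = 40.1 + 94.45 + 41.22 = 175.77 cm³.
Mass = 175.77 × 1.09 = 191.5893 g.
At $46.7/kg: 191.5893/1000 × 46.7 = $8.95.

$8.95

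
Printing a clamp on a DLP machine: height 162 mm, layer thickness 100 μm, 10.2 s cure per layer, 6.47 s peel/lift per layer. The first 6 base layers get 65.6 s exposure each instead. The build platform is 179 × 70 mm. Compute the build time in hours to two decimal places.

Number of layers: 162 / 0.1 → 1620 (rounded up).
Burn-in layers = 6 × (65.6 + 6.47) = 432.42 s.
Remaining layers = 1614 × (10.2 + 6.47) = 26905.38 s.
Total = 432.42 + 26905.38 = 27337.8 s = 7.59 hours.

7.59 hours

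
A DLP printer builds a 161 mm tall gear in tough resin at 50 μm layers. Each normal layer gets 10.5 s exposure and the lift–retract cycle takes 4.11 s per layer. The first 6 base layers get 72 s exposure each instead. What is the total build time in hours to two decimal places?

Number of layers: 161 / 0.05 → 3220 (rounded up).
Bottom layers = 6 × (72 + 4.11), so 456.66 s.
Normal layers = 3214 × (10.5 + 4.11), so 46956.54 s.
Sum: 456.66 + 46956.54 = 47413.2 s → 13.17 hours.

13.17 hours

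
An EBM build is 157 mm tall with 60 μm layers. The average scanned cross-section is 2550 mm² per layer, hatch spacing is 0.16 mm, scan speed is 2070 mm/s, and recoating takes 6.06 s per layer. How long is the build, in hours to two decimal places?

Layer count = ceil(157 / 0.06) = 2617.
Hatch length per layer = 2550 / 0.16, so 15937.5 mm.
Scan time per layer = 15937.5 / 2070, so 7.6993 s.
Time per layer = 7.6993 + 6.06, so 13.7593 s.
2617 layers × 13.7593 s/layer = 36008.0881 s, i.e. 10.00 hours.

10.00 hours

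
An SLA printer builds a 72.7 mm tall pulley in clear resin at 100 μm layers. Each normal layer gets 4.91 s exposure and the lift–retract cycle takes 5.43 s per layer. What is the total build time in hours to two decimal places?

Number of layers: 72.7 / 0.1 → 727 (rounded up).
Cycle time = 4.91 + 5.43, so 10.34 s.
Total = 727 × 10.34 = 7517.18 s = 2.09 hours.

2.09 hours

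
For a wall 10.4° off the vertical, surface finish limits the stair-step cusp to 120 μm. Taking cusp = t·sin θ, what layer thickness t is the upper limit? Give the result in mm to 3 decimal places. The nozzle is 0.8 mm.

Layer height = cusp / sin(10.4°) = 0.12 / 0.1805 = 0.665 mm.

0.665 mm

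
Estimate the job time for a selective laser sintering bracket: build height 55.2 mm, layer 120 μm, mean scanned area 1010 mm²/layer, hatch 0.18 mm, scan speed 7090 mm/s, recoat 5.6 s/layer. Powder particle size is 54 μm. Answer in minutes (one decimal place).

49.0 minutes

Layer count = ceil(55.2 / 0.12) = 460.
Per-layer scan distance: 1010 / 0.18 → 5611.1 mm.
Laser time per layer = 5611.1 / 7090, so 0.7914 s.
Layer cycle = 0.7914 + 5.6 = 6.3914 s.
Build time = 460 × 6.3914 = 2940.044 s = 49.0 minutes.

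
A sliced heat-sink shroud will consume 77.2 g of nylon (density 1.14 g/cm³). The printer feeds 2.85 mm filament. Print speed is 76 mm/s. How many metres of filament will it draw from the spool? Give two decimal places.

10.62 m

Extruded volume: 77.2/1.14 = 67.7193 cm³ (67719.3 mm³).
Cross-section of 2.85 mm filament: π·(2.85/2)² = 6.3794 mm².
Length = 67719.3 / 6.3794 = 10615.31 mm = 10.62 m.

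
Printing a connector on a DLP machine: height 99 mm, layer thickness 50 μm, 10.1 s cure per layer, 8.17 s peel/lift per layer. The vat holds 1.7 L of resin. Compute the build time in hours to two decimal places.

Number of layers: 99 / 0.05 → 1980 (rounded up).
Each layer takes: 10.1 + 8.17 → 18.27 s.
Build time: 1980 × 18.27 s = 36174.6 s, i.e. 10.05 hours.

10.05 hours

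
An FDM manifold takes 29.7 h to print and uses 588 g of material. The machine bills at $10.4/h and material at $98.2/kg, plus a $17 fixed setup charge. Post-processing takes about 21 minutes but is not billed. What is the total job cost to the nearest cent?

Machine-time cost = 10.4 × 29.7 = $308.88.
Feedstock cost = 98.2 × 588/1000 = $57.7416.
Total = 308.88 + 57.7416 + 17 = 383.6216 ≈ $383.62.

$383.62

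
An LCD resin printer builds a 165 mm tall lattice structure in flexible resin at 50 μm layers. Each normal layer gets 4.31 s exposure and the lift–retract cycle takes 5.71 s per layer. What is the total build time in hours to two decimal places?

9.19 hours

Layer count = ceil(165 / 0.05) = 3300.
Per-layer time = 4.31 + 5.71, so 10.02 s.
Total = 3300 × 10.02 = 33066 s = 9.19 hours.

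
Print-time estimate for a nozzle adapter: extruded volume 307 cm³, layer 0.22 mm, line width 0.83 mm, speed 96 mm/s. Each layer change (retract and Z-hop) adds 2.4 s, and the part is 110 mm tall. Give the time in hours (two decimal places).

5.20 hours

Extrusion cross-section: 0.22 × 0.83 → 0.1826 mm².
Total extruded path = 307000/0.1826 = 1681270.5 mm.
Print-move time = 1681270.5 / 96 = 17513.2 s.
Layer count = ceil(110 / 0.22) = 500.
Layer-change overhead: 500 × 2.4 → 1200 s.
Total = 17513.2 + 1200 = 18713.2 s = 5.20 hours.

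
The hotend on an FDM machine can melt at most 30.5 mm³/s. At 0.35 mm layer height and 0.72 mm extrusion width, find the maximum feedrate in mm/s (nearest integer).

121 mm/s

Bead cross-section: 0.35 × 0.72 → 0.252 mm².
v_max = Q/A = 30.5/0.252 = 121.03 mm/s → 121 mm/s.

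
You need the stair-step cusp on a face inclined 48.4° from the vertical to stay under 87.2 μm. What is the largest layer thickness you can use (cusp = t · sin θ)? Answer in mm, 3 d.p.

t = h_c / sin θ = 0.0872 / 0.7478 = 0.117 mm.

0.117 mm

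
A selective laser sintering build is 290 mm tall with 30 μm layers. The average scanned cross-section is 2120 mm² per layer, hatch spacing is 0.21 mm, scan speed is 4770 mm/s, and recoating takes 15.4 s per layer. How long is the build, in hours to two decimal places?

Layers = ⌈290/0.03⌉ = 9667.
Per-layer scan distance = 2120 / 0.21 = 10095.2 mm.
Per-layer scan time: 10095.2 / 4770 → 2.1164 s.
Per-layer time: 2.1164 + 15.4 → 17.5164 s.
Total: 9667 × 17.5164 s = 169331.0388 s → 47.04 hours.

47.04 hours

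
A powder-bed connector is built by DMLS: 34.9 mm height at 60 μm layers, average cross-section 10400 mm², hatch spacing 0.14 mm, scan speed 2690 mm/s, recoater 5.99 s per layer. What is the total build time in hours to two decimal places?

5.43 hours

Layer count = ceil(34.9 / 0.06) = 582.
Per-layer scan distance = 10400 / 0.14, so 74285.7 mm.
Laser time per layer = 74285.7 / 2690 = 27.6155 s.
Time per layer = 27.6155 + 5.99, so 33.6055 s.
582 layers × 33.6055 s/layer = 19558.401 s, i.e. 5.43 hours.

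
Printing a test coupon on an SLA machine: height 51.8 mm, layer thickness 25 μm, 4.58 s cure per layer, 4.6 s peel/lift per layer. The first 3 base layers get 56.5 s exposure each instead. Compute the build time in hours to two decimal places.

5.33 hours

Layers = ⌈51.8/0.025⌉ = 2072.
Bottom layers: 3 × (56.5 + 4.6) → 183.3 s.
Regular layers: 2069 × (4.58 + 4.6) → 18993.42 s.
Total = 183.3 + 18993.42 = 19176.72 s = 5.33 hours.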